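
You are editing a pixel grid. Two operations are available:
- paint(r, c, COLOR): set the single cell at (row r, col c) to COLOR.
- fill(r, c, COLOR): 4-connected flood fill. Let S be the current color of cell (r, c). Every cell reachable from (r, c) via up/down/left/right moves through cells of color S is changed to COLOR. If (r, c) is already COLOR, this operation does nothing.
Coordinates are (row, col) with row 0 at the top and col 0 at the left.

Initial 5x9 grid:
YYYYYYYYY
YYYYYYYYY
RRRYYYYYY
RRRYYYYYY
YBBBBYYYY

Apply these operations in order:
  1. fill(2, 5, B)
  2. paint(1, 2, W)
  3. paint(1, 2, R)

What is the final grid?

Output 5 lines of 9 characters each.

Answer: BBBBBBBBB
BBRBBBBBB
RRRBBBBBB
RRRBBBBBB
YBBBBBBBB

Derivation:
After op 1 fill(2,5,B) [34 cells changed]:
BBBBBBBBB
BBBBBBBBB
RRRBBBBBB
RRRBBBBBB
YBBBBBBBB
After op 2 paint(1,2,W):
BBBBBBBBB
BBWBBBBBB
RRRBBBBBB
RRRBBBBBB
YBBBBBBBB
After op 3 paint(1,2,R):
BBBBBBBBB
BBRBBBBBB
RRRBBBBBB
RRRBBBBBB
YBBBBBBBB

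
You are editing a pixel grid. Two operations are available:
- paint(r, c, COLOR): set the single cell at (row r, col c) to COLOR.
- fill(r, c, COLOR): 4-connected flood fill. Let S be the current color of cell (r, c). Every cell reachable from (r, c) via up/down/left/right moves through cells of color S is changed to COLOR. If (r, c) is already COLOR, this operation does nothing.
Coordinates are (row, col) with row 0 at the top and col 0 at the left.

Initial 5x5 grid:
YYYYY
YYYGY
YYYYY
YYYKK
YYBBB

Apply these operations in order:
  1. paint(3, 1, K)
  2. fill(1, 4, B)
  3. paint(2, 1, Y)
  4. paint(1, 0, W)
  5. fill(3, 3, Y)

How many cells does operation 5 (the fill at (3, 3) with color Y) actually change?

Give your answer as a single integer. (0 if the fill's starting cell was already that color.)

Answer: 2

Derivation:
After op 1 paint(3,1,K):
YYYYY
YYYGY
YYYYY
YKYKK
YYBBB
After op 2 fill(1,4,B) [18 cells changed]:
BBBBB
BBBGB
BBBBB
BKBKK
BBBBB
After op 3 paint(2,1,Y):
BBBBB
BBBGB
BYBBB
BKBKK
BBBBB
After op 4 paint(1,0,W):
BBBBB
WBBGB
BYBBB
BKBKK
BBBBB
After op 5 fill(3,3,Y) [2 cells changed]:
BBBBB
WBBGB
BYBBB
BKBYY
BBBBB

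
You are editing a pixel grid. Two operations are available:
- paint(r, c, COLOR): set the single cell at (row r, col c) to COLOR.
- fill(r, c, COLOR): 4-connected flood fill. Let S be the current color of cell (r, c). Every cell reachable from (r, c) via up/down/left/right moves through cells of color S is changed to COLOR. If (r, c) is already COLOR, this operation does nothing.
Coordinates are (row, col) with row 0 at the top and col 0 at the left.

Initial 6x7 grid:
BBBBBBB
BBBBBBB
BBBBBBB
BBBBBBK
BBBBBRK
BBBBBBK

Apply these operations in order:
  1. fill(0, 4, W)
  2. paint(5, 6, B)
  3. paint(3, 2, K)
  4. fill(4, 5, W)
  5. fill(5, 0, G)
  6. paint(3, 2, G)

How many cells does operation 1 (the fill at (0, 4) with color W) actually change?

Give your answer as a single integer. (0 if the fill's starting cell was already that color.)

Answer: 38

Derivation:
After op 1 fill(0,4,W) [38 cells changed]:
WWWWWWW
WWWWWWW
WWWWWWW
WWWWWWK
WWWWWRK
WWWWWWK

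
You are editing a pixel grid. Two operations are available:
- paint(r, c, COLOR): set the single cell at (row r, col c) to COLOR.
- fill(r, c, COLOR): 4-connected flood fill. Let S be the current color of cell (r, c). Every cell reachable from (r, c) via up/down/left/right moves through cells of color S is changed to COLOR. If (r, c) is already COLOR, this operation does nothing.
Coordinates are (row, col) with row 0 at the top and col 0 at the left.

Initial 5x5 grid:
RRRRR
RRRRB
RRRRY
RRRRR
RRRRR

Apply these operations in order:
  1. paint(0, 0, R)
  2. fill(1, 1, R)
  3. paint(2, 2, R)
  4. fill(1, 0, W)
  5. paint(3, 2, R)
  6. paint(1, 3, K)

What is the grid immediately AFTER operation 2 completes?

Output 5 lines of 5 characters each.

Answer: RRRRR
RRRRB
RRRRY
RRRRR
RRRRR

Derivation:
After op 1 paint(0,0,R):
RRRRR
RRRRB
RRRRY
RRRRR
RRRRR
After op 2 fill(1,1,R) [0 cells changed]:
RRRRR
RRRRB
RRRRY
RRRRR
RRRRR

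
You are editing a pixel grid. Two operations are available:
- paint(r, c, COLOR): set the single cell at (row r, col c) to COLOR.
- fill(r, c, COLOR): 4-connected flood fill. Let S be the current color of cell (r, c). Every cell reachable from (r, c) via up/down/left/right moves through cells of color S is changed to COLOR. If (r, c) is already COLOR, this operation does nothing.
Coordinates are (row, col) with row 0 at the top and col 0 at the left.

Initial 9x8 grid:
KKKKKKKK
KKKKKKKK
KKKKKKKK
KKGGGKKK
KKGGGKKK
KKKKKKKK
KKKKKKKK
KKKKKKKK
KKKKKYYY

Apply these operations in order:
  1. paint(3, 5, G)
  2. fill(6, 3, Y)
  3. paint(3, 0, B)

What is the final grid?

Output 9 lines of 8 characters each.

After op 1 paint(3,5,G):
KKKKKKKK
KKKKKKKK
KKKKKKKK
KKGGGGKK
KKGGGKKK
KKKKKKKK
KKKKKKKK
KKKKKKKK
KKKKKYYY
After op 2 fill(6,3,Y) [62 cells changed]:
YYYYYYYY
YYYYYYYY
YYYYYYYY
YYGGGGYY
YYGGGYYY
YYYYYYYY
YYYYYYYY
YYYYYYYY
YYYYYYYY
After op 3 paint(3,0,B):
YYYYYYYY
YYYYYYYY
YYYYYYYY
BYGGGGYY
YYGGGYYY
YYYYYYYY
YYYYYYYY
YYYYYYYY
YYYYYYYY

Answer: YYYYYYYY
YYYYYYYY
YYYYYYYY
BYGGGGYY
YYGGGYYY
YYYYYYYY
YYYYYYYY
YYYYYYYY
YYYYYYYY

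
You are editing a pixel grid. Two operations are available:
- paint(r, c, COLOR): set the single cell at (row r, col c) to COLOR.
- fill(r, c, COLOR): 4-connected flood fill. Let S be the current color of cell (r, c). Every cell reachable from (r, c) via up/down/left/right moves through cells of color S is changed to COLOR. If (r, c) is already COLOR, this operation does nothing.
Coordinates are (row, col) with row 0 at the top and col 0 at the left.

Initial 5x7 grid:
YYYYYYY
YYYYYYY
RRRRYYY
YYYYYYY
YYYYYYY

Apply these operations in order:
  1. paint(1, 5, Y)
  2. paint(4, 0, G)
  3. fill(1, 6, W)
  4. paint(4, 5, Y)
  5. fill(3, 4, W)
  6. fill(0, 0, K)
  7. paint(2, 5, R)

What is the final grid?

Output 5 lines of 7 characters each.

After op 1 paint(1,5,Y):
YYYYYYY
YYYYYYY
RRRRYYY
YYYYYYY
YYYYYYY
After op 2 paint(4,0,G):
YYYYYYY
YYYYYYY
RRRRYYY
YYYYYYY
GYYYYYY
After op 3 fill(1,6,W) [30 cells changed]:
WWWWWWW
WWWWWWW
RRRRWWW
WWWWWWW
GWWWWWW
After op 4 paint(4,5,Y):
WWWWWWW
WWWWWWW
RRRRWWW
WWWWWWW
GWWWWYW
After op 5 fill(3,4,W) [0 cells changed]:
WWWWWWW
WWWWWWW
RRRRWWW
WWWWWWW
GWWWWYW
After op 6 fill(0,0,K) [29 cells changed]:
KKKKKKK
KKKKKKK
RRRRKKK
KKKKKKK
GKKKKYK
After op 7 paint(2,5,R):
KKKKKKK
KKKKKKK
RRRRKRK
KKKKKKK
GKKKKYK

Answer: KKKKKKK
KKKKKKK
RRRRKRK
KKKKKKK
GKKKKYK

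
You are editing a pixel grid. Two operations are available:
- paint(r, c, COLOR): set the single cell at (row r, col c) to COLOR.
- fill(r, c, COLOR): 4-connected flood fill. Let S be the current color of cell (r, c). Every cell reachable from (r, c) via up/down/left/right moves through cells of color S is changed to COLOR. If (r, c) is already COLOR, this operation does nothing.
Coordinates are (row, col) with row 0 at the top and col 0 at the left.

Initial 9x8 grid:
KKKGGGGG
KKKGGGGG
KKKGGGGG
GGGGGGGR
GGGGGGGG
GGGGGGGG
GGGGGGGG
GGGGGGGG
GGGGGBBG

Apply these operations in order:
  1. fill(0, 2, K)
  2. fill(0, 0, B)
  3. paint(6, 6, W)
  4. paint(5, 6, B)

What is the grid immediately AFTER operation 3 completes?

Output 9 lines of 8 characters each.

Answer: BBBGGGGG
BBBGGGGG
BBBGGGGG
GGGGGGGR
GGGGGGGG
GGGGGGGG
GGGGGGWG
GGGGGGGG
GGGGGBBG

Derivation:
After op 1 fill(0,2,K) [0 cells changed]:
KKKGGGGG
KKKGGGGG
KKKGGGGG
GGGGGGGR
GGGGGGGG
GGGGGGGG
GGGGGGGG
GGGGGGGG
GGGGGBBG
After op 2 fill(0,0,B) [9 cells changed]:
BBBGGGGG
BBBGGGGG
BBBGGGGG
GGGGGGGR
GGGGGGGG
GGGGGGGG
GGGGGGGG
GGGGGGGG
GGGGGBBG
After op 3 paint(6,6,W):
BBBGGGGG
BBBGGGGG
BBBGGGGG
GGGGGGGR
GGGGGGGG
GGGGGGGG
GGGGGGWG
GGGGGGGG
GGGGGBBG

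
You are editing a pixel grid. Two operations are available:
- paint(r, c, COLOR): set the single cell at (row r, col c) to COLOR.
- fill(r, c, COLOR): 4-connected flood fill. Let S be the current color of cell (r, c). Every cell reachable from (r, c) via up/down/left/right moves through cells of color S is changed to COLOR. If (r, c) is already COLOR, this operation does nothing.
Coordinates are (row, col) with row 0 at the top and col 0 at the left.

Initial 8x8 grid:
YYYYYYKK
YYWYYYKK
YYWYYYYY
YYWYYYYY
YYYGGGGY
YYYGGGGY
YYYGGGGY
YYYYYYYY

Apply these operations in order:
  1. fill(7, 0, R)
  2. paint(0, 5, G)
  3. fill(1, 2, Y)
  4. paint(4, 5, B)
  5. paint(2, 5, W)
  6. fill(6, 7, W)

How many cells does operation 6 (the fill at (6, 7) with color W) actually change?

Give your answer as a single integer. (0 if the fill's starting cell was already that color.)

Answer: 43

Derivation:
After op 1 fill(7,0,R) [45 cells changed]:
RRRRRRKK
RRWRRRKK
RRWRRRRR
RRWRRRRR
RRRGGGGR
RRRGGGGR
RRRGGGGR
RRRRRRRR
After op 2 paint(0,5,G):
RRRRRGKK
RRWRRRKK
RRWRRRRR
RRWRRRRR
RRRGGGGR
RRRGGGGR
RRRGGGGR
RRRRRRRR
After op 3 fill(1,2,Y) [3 cells changed]:
RRRRRGKK
RRYRRRKK
RRYRRRRR
RRYRRRRR
RRRGGGGR
RRRGGGGR
RRRGGGGR
RRRRRRRR
After op 4 paint(4,5,B):
RRRRRGKK
RRYRRRKK
RRYRRRRR
RRYRRRRR
RRRGGBGR
RRRGGGGR
RRRGGGGR
RRRRRRRR
After op 5 paint(2,5,W):
RRRRRGKK
RRYRRRKK
RRYRRWRR
RRYRRRRR
RRRGGBGR
RRRGGGGR
RRRGGGGR
RRRRRRRR
After op 6 fill(6,7,W) [43 cells changed]:
WWWWWGKK
WWYWWWKK
WWYWWWWW
WWYWWWWW
WWWGGBGW
WWWGGGGW
WWWGGGGW
WWWWWWWW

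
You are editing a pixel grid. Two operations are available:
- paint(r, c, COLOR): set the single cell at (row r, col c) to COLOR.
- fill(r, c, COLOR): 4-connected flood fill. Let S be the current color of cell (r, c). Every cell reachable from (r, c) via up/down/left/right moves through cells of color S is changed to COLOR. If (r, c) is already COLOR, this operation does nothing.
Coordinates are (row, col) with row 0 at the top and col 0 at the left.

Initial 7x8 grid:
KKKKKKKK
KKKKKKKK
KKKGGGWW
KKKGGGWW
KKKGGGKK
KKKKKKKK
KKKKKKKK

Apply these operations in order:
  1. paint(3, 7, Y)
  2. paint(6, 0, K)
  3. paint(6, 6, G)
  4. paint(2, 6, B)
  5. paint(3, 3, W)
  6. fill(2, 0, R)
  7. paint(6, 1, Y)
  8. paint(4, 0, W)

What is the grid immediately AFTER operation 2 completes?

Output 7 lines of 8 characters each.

Answer: KKKKKKKK
KKKKKKKK
KKKGGGWW
KKKGGGWY
KKKGGGKK
KKKKKKKK
KKKKKKKK

Derivation:
After op 1 paint(3,7,Y):
KKKKKKKK
KKKKKKKK
KKKGGGWW
KKKGGGWY
KKKGGGKK
KKKKKKKK
KKKKKKKK
After op 2 paint(6,0,K):
KKKKKKKK
KKKKKKKK
KKKGGGWW
KKKGGGWY
KKKGGGKK
KKKKKKKK
KKKKKKKK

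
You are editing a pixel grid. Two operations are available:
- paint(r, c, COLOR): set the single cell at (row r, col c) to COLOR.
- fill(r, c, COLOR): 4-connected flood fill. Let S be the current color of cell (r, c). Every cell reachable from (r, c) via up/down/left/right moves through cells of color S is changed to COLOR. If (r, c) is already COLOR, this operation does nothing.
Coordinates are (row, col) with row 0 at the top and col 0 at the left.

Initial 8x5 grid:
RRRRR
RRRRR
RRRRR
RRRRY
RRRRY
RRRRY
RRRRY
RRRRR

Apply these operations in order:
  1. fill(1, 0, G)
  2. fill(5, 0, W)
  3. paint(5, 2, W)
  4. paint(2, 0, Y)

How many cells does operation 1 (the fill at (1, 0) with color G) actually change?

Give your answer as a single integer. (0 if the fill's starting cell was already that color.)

Answer: 36

Derivation:
After op 1 fill(1,0,G) [36 cells changed]:
GGGGG
GGGGG
GGGGG
GGGGY
GGGGY
GGGGY
GGGGY
GGGGG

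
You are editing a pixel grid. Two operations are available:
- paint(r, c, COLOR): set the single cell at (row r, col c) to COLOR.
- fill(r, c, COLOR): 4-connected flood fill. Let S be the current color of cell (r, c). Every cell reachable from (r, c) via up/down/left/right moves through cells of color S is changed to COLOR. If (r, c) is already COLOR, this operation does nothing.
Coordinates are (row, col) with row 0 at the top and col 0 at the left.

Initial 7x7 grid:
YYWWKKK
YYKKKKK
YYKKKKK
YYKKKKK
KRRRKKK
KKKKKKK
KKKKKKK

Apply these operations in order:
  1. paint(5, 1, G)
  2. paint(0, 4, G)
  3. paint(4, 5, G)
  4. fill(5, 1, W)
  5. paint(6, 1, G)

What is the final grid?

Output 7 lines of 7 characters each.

Answer: YYWWGKK
YYKKKKK
YYKKKKK
YYKKKKK
KRRRKGK
KWKKKKK
KGKKKKK

Derivation:
After op 1 paint(5,1,G):
YYWWKKK
YYKKKKK
YYKKKKK
YYKKKKK
KRRRKKK
KGKKKKK
KKKKKKK
After op 2 paint(0,4,G):
YYWWGKK
YYKKKKK
YYKKKKK
YYKKKKK
KRRRKKK
KGKKKKK
KKKKKKK
After op 3 paint(4,5,G):
YYWWGKK
YYKKKKK
YYKKKKK
YYKKKKK
KRRRKGK
KGKKKKK
KKKKKKK
After op 4 fill(5,1,W) [1 cells changed]:
YYWWGKK
YYKKKKK
YYKKKKK
YYKKKKK
KRRRKGK
KWKKKKK
KKKKKKK
After op 5 paint(6,1,G):
YYWWGKK
YYKKKKK
YYKKKKK
YYKKKKK
KRRRKGK
KWKKKKK
KGKKKKK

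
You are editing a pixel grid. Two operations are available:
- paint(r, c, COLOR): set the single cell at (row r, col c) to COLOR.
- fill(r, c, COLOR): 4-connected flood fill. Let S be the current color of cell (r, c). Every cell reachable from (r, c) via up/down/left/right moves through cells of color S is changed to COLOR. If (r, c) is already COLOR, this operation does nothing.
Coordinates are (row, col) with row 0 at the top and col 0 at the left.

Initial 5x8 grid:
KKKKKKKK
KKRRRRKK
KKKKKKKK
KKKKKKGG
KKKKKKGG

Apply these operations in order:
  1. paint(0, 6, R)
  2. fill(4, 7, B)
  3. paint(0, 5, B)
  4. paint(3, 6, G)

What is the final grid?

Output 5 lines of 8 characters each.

After op 1 paint(0,6,R):
KKKKKKRK
KKRRRRKK
KKKKKKKK
KKKKKKGG
KKKKKKGG
After op 2 fill(4,7,B) [4 cells changed]:
KKKKKKRK
KKRRRRKK
KKKKKKKK
KKKKKKBB
KKKKKKBB
After op 3 paint(0,5,B):
KKKKKBRK
KKRRRRKK
KKKKKKKK
KKKKKKBB
KKKKKKBB
After op 4 paint(3,6,G):
KKKKKBRK
KKRRRRKK
KKKKKKKK
KKKKKKGB
KKKKKKBB

Answer: KKKKKBRK
KKRRRRKK
KKKKKKKK
KKKKKKGB
KKKKKKBB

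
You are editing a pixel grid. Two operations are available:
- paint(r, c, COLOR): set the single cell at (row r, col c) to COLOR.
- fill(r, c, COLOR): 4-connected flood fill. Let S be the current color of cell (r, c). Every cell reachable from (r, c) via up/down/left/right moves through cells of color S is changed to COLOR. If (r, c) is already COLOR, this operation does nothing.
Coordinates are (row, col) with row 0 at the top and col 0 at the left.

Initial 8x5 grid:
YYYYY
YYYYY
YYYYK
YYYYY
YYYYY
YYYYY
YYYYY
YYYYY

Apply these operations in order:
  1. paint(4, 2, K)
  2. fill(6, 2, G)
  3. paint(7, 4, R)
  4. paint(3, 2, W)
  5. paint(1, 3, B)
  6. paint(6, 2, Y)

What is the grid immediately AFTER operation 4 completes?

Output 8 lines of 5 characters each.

Answer: GGGGG
GGGGG
GGGGK
GGWGG
GGKGG
GGGGG
GGGGG
GGGGR

Derivation:
After op 1 paint(4,2,K):
YYYYY
YYYYY
YYYYK
YYYYY
YYKYY
YYYYY
YYYYY
YYYYY
After op 2 fill(6,2,G) [38 cells changed]:
GGGGG
GGGGG
GGGGK
GGGGG
GGKGG
GGGGG
GGGGG
GGGGG
After op 3 paint(7,4,R):
GGGGG
GGGGG
GGGGK
GGGGG
GGKGG
GGGGG
GGGGG
GGGGR
After op 4 paint(3,2,W):
GGGGG
GGGGG
GGGGK
GGWGG
GGKGG
GGGGG
GGGGG
GGGGR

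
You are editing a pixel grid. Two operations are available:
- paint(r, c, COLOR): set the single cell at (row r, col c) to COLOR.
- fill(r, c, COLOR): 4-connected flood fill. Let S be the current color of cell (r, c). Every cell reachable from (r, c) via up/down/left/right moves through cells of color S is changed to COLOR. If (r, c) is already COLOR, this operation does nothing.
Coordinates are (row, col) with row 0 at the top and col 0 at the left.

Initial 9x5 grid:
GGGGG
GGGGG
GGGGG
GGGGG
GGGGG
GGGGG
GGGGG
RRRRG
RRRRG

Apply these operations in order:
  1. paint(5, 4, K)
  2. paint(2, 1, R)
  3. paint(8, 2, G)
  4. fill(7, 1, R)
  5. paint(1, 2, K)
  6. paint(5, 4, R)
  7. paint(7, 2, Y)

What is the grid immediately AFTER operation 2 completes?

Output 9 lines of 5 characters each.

After op 1 paint(5,4,K):
GGGGG
GGGGG
GGGGG
GGGGG
GGGGG
GGGGK
GGGGG
RRRRG
RRRRG
After op 2 paint(2,1,R):
GGGGG
GGGGG
GRGGG
GGGGG
GGGGG
GGGGK
GGGGG
RRRRG
RRRRG

Answer: GGGGG
GGGGG
GRGGG
GGGGG
GGGGG
GGGGK
GGGGG
RRRRG
RRRRG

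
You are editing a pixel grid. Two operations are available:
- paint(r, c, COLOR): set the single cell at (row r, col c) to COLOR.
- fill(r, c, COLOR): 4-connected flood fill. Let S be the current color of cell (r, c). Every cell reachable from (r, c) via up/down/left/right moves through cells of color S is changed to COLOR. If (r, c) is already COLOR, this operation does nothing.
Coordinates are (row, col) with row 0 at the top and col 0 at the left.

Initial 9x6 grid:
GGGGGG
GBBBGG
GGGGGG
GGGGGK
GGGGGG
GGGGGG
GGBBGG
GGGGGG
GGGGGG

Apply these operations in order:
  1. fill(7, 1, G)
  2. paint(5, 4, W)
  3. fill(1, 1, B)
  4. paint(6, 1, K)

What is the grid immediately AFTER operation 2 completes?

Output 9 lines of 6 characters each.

Answer: GGGGGG
GBBBGG
GGGGGG
GGGGGK
GGGGGG
GGGGWG
GGBBGG
GGGGGG
GGGGGG

Derivation:
After op 1 fill(7,1,G) [0 cells changed]:
GGGGGG
GBBBGG
GGGGGG
GGGGGK
GGGGGG
GGGGGG
GGBBGG
GGGGGG
GGGGGG
After op 2 paint(5,4,W):
GGGGGG
GBBBGG
GGGGGG
GGGGGK
GGGGGG
GGGGWG
GGBBGG
GGGGGG
GGGGGG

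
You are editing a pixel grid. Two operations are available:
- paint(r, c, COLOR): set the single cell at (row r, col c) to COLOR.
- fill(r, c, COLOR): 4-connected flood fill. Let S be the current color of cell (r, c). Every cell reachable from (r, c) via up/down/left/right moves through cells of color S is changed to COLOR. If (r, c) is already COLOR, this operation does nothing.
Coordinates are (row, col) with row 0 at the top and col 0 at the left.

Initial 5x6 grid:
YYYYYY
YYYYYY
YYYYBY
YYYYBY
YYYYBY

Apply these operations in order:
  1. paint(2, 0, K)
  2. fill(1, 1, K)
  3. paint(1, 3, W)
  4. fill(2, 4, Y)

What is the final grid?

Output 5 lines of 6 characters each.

Answer: KKKKKK
KKKWKK
KKKKYK
KKKKYK
KKKKYK

Derivation:
After op 1 paint(2,0,K):
YYYYYY
YYYYYY
KYYYBY
YYYYBY
YYYYBY
After op 2 fill(1,1,K) [26 cells changed]:
KKKKKK
KKKKKK
KKKKBK
KKKKBK
KKKKBK
After op 3 paint(1,3,W):
KKKKKK
KKKWKK
KKKKBK
KKKKBK
KKKKBK
After op 4 fill(2,4,Y) [3 cells changed]:
KKKKKK
KKKWKK
KKKKYK
KKKKYK
KKKKYK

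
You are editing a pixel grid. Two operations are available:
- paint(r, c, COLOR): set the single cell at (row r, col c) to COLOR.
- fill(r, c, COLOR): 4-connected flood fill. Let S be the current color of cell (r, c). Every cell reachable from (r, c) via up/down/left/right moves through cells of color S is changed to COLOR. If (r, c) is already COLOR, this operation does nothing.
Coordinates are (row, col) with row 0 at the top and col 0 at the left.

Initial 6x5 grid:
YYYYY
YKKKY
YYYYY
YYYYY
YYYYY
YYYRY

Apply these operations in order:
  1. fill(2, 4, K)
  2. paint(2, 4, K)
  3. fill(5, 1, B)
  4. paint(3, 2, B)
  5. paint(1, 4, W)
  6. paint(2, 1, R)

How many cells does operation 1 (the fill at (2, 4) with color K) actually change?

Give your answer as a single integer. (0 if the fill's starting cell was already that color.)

After op 1 fill(2,4,K) [26 cells changed]:
KKKKK
KKKKK
KKKKK
KKKKK
KKKKK
KKKRK

Answer: 26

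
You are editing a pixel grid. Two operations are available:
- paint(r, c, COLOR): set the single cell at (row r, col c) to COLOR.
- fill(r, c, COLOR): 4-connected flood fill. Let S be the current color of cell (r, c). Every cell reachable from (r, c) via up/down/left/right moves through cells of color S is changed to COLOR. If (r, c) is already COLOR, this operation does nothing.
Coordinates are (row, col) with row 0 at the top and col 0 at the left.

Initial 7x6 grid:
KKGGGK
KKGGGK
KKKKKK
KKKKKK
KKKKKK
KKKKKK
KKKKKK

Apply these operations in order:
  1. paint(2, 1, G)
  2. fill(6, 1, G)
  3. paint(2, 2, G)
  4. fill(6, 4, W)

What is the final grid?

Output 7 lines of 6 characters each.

Answer: WWWWWW
WWWWWW
WWWWWW
WWWWWW
WWWWWW
WWWWWW
WWWWWW

Derivation:
After op 1 paint(2,1,G):
KKGGGK
KKGGGK
KGKKKK
KKKKKK
KKKKKK
KKKKKK
KKKKKK
After op 2 fill(6,1,G) [35 cells changed]:
GGGGGG
GGGGGG
GGGGGG
GGGGGG
GGGGGG
GGGGGG
GGGGGG
After op 3 paint(2,2,G):
GGGGGG
GGGGGG
GGGGGG
GGGGGG
GGGGGG
GGGGGG
GGGGGG
After op 4 fill(6,4,W) [42 cells changed]:
WWWWWW
WWWWWW
WWWWWW
WWWWWW
WWWWWW
WWWWWW
WWWWWW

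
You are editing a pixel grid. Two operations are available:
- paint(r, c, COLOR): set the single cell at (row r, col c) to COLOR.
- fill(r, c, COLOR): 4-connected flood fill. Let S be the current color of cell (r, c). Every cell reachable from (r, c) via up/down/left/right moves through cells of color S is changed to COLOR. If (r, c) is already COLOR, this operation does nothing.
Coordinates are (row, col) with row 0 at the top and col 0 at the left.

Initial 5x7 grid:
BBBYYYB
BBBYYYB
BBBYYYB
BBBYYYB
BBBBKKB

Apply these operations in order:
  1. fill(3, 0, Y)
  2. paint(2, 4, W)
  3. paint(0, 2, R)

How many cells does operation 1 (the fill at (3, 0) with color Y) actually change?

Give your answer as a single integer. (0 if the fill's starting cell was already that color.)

After op 1 fill(3,0,Y) [16 cells changed]:
YYYYYYB
YYYYYYB
YYYYYYB
YYYYYYB
YYYYKKB

Answer: 16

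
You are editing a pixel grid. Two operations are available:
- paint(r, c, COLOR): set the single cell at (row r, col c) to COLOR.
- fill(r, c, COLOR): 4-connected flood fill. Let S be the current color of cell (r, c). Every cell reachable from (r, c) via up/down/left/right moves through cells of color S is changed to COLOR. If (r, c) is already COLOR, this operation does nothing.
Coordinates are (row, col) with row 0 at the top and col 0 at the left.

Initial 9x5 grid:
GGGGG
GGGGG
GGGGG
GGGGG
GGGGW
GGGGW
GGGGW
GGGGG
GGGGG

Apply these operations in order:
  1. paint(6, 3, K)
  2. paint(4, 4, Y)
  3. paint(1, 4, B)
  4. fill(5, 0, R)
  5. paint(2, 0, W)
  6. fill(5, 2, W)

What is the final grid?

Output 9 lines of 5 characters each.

After op 1 paint(6,3,K):
GGGGG
GGGGG
GGGGG
GGGGG
GGGGW
GGGGW
GGGKW
GGGGG
GGGGG
After op 2 paint(4,4,Y):
GGGGG
GGGGG
GGGGG
GGGGG
GGGGY
GGGGW
GGGKW
GGGGG
GGGGG
After op 3 paint(1,4,B):
GGGGG
GGGGB
GGGGG
GGGGG
GGGGY
GGGGW
GGGKW
GGGGG
GGGGG
After op 4 fill(5,0,R) [40 cells changed]:
RRRRR
RRRRB
RRRRR
RRRRR
RRRRY
RRRRW
RRRKW
RRRRR
RRRRR
After op 5 paint(2,0,W):
RRRRR
RRRRB
WRRRR
RRRRR
RRRRY
RRRRW
RRRKW
RRRRR
RRRRR
After op 6 fill(5,2,W) [39 cells changed]:
WWWWW
WWWWB
WWWWW
WWWWW
WWWWY
WWWWW
WWWKW
WWWWW
WWWWW

Answer: WWWWW
WWWWB
WWWWW
WWWWW
WWWWY
WWWWW
WWWKW
WWWWW
WWWWW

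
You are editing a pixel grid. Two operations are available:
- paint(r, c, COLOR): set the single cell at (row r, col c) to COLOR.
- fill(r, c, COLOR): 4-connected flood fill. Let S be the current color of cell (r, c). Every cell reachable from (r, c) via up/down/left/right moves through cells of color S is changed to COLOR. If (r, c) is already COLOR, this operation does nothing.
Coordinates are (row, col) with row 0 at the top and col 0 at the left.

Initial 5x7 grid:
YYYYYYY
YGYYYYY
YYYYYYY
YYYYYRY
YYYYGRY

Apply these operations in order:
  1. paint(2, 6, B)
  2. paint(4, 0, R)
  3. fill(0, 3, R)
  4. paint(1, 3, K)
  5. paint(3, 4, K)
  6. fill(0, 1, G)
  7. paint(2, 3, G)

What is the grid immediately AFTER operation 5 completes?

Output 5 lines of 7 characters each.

Answer: RRRRRRR
RGRKRRR
RRRRRRB
RRRRKRY
RRRRGRY

Derivation:
After op 1 paint(2,6,B):
YYYYYYY
YGYYYYY
YYYYYYB
YYYYYRY
YYYYGRY
After op 2 paint(4,0,R):
YYYYYYY
YGYYYYY
YYYYYYB
YYYYYRY
RYYYGRY
After op 3 fill(0,3,R) [27 cells changed]:
RRRRRRR
RGRRRRR
RRRRRRB
RRRRRRY
RRRRGRY
After op 4 paint(1,3,K):
RRRRRRR
RGRKRRR
RRRRRRB
RRRRRRY
RRRRGRY
After op 5 paint(3,4,K):
RRRRRRR
RGRKRRR
RRRRRRB
RRRRKRY
RRRRGRY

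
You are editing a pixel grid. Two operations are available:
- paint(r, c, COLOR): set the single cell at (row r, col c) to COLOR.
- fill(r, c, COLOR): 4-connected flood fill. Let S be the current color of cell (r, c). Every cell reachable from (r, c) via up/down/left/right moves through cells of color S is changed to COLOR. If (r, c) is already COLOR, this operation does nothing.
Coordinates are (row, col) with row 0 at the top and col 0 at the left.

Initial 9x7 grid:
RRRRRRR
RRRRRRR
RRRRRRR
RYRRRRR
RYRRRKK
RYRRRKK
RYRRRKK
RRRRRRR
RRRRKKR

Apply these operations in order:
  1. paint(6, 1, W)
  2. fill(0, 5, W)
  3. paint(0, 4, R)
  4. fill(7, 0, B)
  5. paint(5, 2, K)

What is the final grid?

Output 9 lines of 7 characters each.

After op 1 paint(6,1,W):
RRRRRRR
RRRRRRR
RRRRRRR
RYRRRRR
RYRRRKK
RYRRRKK
RWRRRKK
RRRRRRR
RRRRKKR
After op 2 fill(0,5,W) [51 cells changed]:
WWWWWWW
WWWWWWW
WWWWWWW
WYWWWWW
WYWWWKK
WYWWWKK
WWWWWKK
WWWWWWW
WWWWKKW
After op 3 paint(0,4,R):
WWWWRWW
WWWWWWW
WWWWWWW
WYWWWWW
WYWWWKK
WYWWWKK
WWWWWKK
WWWWWWW
WWWWKKW
After op 4 fill(7,0,B) [51 cells changed]:
BBBBRBB
BBBBBBB
BBBBBBB
BYBBBBB
BYBBBKK
BYBBBKK
BBBBBKK
BBBBBBB
BBBBKKB
After op 5 paint(5,2,K):
BBBBRBB
BBBBBBB
BBBBBBB
BYBBBBB
BYBBBKK
BYKBBKK
BBBBBKK
BBBBBBB
BBBBKKB

Answer: BBBBRBB
BBBBBBB
BBBBBBB
BYBBBBB
BYBBBKK
BYKBBKK
BBBBBKK
BBBBBBB
BBBBKKB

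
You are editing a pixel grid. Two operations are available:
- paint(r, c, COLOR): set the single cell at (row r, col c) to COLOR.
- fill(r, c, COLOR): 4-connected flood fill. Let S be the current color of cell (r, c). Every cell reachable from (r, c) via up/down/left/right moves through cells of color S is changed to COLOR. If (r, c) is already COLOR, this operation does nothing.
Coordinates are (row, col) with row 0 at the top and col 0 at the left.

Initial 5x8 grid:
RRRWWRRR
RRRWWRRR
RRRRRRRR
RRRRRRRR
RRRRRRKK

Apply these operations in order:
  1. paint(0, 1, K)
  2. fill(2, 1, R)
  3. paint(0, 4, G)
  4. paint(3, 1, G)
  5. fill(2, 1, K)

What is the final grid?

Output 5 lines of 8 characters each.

Answer: KKKWGKKK
KKKWWKKK
KKKKKKKK
KGKKKKKK
KKKKKKKK

Derivation:
After op 1 paint(0,1,K):
RKRWWRRR
RRRWWRRR
RRRRRRRR
RRRRRRRR
RRRRRRKK
After op 2 fill(2,1,R) [0 cells changed]:
RKRWWRRR
RRRWWRRR
RRRRRRRR
RRRRRRRR
RRRRRRKK
After op 3 paint(0,4,G):
RKRWGRRR
RRRWWRRR
RRRRRRRR
RRRRRRRR
RRRRRRKK
After op 4 paint(3,1,G):
RKRWGRRR
RRRWWRRR
RRRRRRRR
RGRRRRRR
RRRRRRKK
After op 5 fill(2,1,K) [32 cells changed]:
KKKWGKKK
KKKWWKKK
KKKKKKKK
KGKKKKKK
KKKKKKKK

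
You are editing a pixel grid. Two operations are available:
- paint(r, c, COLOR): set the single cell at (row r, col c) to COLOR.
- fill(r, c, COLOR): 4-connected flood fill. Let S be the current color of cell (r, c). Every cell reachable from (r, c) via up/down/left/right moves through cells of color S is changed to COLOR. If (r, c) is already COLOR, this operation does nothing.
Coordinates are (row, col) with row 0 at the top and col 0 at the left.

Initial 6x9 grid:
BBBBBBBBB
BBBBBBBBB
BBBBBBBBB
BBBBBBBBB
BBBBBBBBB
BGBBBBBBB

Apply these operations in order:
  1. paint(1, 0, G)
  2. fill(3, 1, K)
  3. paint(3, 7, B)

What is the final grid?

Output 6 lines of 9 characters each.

After op 1 paint(1,0,G):
BBBBBBBBB
GBBBBBBBB
BBBBBBBBB
BBBBBBBBB
BBBBBBBBB
BGBBBBBBB
After op 2 fill(3,1,K) [52 cells changed]:
KKKKKKKKK
GKKKKKKKK
KKKKKKKKK
KKKKKKKKK
KKKKKKKKK
KGKKKKKKK
After op 3 paint(3,7,B):
KKKKKKKKK
GKKKKKKKK
KKKKKKKKK
KKKKKKKBK
KKKKKKKKK
KGKKKKKKK

Answer: KKKKKKKKK
GKKKKKKKK
KKKKKKKKK
KKKKKKKBK
KKKKKKKKK
KGKKKKKKK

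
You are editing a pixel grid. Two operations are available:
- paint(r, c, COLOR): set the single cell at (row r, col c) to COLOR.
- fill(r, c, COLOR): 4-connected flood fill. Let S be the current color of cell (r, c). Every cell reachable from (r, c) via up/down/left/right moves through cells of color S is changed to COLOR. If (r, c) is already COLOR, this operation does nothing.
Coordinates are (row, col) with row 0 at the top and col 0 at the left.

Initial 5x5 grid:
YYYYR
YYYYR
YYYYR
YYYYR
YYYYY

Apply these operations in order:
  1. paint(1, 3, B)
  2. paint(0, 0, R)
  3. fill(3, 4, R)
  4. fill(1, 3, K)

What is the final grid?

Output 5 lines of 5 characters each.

After op 1 paint(1,3,B):
YYYYR
YYYBR
YYYYR
YYYYR
YYYYY
After op 2 paint(0,0,R):
RYYYR
YYYBR
YYYYR
YYYYR
YYYYY
After op 3 fill(3,4,R) [0 cells changed]:
RYYYR
YYYBR
YYYYR
YYYYR
YYYYY
After op 4 fill(1,3,K) [1 cells changed]:
RYYYR
YYYKR
YYYYR
YYYYR
YYYYY

Answer: RYYYR
YYYKR
YYYYR
YYYYR
YYYYY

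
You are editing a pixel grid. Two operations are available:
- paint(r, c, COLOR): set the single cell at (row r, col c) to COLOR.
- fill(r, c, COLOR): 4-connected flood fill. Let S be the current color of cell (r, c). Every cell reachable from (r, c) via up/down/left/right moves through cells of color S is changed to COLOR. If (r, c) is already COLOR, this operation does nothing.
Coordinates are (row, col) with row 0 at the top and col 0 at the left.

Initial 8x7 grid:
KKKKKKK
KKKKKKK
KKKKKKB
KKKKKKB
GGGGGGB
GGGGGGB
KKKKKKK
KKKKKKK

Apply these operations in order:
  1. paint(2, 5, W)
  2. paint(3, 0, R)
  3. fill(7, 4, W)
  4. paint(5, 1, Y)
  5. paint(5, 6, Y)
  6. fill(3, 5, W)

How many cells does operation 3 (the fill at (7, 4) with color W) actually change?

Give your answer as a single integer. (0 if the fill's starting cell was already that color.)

Answer: 14

Derivation:
After op 1 paint(2,5,W):
KKKKKKK
KKKKKKK
KKKKKWB
KKKKKKB
GGGGGGB
GGGGGGB
KKKKKKK
KKKKKKK
After op 2 paint(3,0,R):
KKKKKKK
KKKKKKK
KKKKKWB
RKKKKKB
GGGGGGB
GGGGGGB
KKKKKKK
KKKKKKK
After op 3 fill(7,4,W) [14 cells changed]:
KKKKKKK
KKKKKKK
KKKKKWB
RKKKKKB
GGGGGGB
GGGGGGB
WWWWWWW
WWWWWWW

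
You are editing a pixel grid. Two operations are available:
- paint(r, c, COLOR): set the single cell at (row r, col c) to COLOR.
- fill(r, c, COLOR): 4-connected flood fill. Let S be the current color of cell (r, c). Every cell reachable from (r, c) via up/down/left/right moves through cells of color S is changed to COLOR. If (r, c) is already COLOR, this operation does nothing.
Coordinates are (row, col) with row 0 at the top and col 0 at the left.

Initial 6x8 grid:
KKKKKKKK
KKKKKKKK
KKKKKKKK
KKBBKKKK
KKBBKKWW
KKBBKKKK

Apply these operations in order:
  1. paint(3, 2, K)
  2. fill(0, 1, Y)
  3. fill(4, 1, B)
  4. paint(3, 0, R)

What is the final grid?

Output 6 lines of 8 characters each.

Answer: BBBBBBBB
BBBBBBBB
BBBBBBBB
RBBBBBBB
BBBBBBWW
BBBBBBBB

Derivation:
After op 1 paint(3,2,K):
KKKKKKKK
KKKKKKKK
KKKKKKKK
KKKBKKKK
KKBBKKWW
KKBBKKKK
After op 2 fill(0,1,Y) [41 cells changed]:
YYYYYYYY
YYYYYYYY
YYYYYYYY
YYYBYYYY
YYBBYYWW
YYBBYYYY
After op 3 fill(4,1,B) [41 cells changed]:
BBBBBBBB
BBBBBBBB
BBBBBBBB
BBBBBBBB
BBBBBBWW
BBBBBBBB
After op 4 paint(3,0,R):
BBBBBBBB
BBBBBBBB
BBBBBBBB
RBBBBBBB
BBBBBBWW
BBBBBBBB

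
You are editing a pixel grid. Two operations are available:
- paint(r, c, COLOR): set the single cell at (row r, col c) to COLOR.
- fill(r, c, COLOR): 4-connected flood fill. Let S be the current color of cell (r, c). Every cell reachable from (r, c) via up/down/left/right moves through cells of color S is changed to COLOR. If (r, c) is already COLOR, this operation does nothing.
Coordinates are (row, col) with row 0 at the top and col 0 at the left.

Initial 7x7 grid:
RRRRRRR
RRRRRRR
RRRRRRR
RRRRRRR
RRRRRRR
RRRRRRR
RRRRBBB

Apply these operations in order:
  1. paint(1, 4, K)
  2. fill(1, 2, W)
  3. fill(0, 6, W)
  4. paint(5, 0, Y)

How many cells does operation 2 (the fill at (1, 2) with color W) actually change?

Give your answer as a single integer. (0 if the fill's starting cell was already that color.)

After op 1 paint(1,4,K):
RRRRRRR
RRRRKRR
RRRRRRR
RRRRRRR
RRRRRRR
RRRRRRR
RRRRBBB
After op 2 fill(1,2,W) [45 cells changed]:
WWWWWWW
WWWWKWW
WWWWWWW
WWWWWWW
WWWWWWW
WWWWWWW
WWWWBBB

Answer: 45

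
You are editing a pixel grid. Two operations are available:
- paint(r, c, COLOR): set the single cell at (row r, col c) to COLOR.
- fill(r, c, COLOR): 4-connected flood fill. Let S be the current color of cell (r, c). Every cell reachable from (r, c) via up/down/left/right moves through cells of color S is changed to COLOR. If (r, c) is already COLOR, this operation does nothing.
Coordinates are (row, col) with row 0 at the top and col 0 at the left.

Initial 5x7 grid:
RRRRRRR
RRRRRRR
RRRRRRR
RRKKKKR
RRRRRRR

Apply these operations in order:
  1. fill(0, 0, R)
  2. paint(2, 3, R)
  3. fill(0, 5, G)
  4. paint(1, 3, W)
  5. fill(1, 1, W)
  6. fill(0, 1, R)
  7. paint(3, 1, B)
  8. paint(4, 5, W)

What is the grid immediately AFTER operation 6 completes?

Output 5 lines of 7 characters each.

After op 1 fill(0,0,R) [0 cells changed]:
RRRRRRR
RRRRRRR
RRRRRRR
RRKKKKR
RRRRRRR
After op 2 paint(2,3,R):
RRRRRRR
RRRRRRR
RRRRRRR
RRKKKKR
RRRRRRR
After op 3 fill(0,5,G) [31 cells changed]:
GGGGGGG
GGGGGGG
GGGGGGG
GGKKKKG
GGGGGGG
After op 4 paint(1,3,W):
GGGGGGG
GGGWGGG
GGGGGGG
GGKKKKG
GGGGGGG
After op 5 fill(1,1,W) [30 cells changed]:
WWWWWWW
WWWWWWW
WWWWWWW
WWKKKKW
WWWWWWW
After op 6 fill(0,1,R) [31 cells changed]:
RRRRRRR
RRRRRRR
RRRRRRR
RRKKKKR
RRRRRRR

Answer: RRRRRRR
RRRRRRR
RRRRRRR
RRKKKKR
RRRRRRR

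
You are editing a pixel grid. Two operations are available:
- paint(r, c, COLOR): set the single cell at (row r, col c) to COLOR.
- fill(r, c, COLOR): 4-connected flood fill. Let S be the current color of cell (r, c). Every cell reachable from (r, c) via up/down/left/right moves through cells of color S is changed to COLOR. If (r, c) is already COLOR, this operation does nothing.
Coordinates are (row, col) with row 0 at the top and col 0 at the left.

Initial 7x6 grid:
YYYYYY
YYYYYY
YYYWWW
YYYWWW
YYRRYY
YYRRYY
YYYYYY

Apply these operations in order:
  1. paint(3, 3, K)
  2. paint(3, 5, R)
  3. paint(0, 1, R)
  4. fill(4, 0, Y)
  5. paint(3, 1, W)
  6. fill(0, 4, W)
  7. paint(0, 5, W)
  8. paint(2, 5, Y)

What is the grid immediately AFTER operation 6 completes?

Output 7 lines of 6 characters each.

After op 1 paint(3,3,K):
YYYYYY
YYYYYY
YYYWWW
YYYKWW
YYRRYY
YYRRYY
YYYYYY
After op 2 paint(3,5,R):
YYYYYY
YYYYYY
YYYWWW
YYYKWR
YYRRYY
YYRRYY
YYYYYY
After op 3 paint(0,1,R):
YRYYYY
YYYYYY
YYYWWW
YYYKWR
YYRRYY
YYRRYY
YYYYYY
After op 4 fill(4,0,Y) [0 cells changed]:
YRYYYY
YYYYYY
YYYWWW
YYYKWR
YYRRYY
YYRRYY
YYYYYY
After op 5 paint(3,1,W):
YRYYYY
YYYYYY
YYYWWW
YWYKWR
YYRRYY
YYRRYY
YYYYYY
After op 6 fill(0,4,W) [30 cells changed]:
WRWWWW
WWWWWW
WWWWWW
WWWKWR
WWRRWW
WWRRWW
WWWWWW

Answer: WRWWWW
WWWWWW
WWWWWW
WWWKWR
WWRRWW
WWRRWW
WWWWWW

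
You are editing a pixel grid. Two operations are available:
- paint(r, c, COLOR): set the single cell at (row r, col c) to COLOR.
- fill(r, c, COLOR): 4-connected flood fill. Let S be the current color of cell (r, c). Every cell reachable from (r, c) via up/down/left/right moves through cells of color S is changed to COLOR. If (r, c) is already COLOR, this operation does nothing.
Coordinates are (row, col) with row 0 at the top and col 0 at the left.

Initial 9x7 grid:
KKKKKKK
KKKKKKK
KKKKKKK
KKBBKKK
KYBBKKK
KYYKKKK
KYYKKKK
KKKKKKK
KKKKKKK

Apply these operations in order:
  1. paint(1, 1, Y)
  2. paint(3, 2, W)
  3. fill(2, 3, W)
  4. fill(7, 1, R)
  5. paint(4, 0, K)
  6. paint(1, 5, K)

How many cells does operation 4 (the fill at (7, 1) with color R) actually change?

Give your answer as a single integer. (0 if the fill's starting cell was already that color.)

Answer: 54

Derivation:
After op 1 paint(1,1,Y):
KKKKKKK
KYKKKKK
KKKKKKK
KKBBKKK
KYBBKKK
KYYKKKK
KYYKKKK
KKKKKKK
KKKKKKK
After op 2 paint(3,2,W):
KKKKKKK
KYKKKKK
KKKKKKK
KKWBKKK
KYBBKKK
KYYKKKK
KYYKKKK
KKKKKKK
KKKKKKK
After op 3 fill(2,3,W) [53 cells changed]:
WWWWWWW
WYWWWWW
WWWWWWW
WWWBWWW
WYBBWWW
WYYWWWW
WYYWWWW
WWWWWWW
WWWWWWW
After op 4 fill(7,1,R) [54 cells changed]:
RRRRRRR
RYRRRRR
RRRRRRR
RRRBRRR
RYBBRRR
RYYRRRR
RYYRRRR
RRRRRRR
RRRRRRR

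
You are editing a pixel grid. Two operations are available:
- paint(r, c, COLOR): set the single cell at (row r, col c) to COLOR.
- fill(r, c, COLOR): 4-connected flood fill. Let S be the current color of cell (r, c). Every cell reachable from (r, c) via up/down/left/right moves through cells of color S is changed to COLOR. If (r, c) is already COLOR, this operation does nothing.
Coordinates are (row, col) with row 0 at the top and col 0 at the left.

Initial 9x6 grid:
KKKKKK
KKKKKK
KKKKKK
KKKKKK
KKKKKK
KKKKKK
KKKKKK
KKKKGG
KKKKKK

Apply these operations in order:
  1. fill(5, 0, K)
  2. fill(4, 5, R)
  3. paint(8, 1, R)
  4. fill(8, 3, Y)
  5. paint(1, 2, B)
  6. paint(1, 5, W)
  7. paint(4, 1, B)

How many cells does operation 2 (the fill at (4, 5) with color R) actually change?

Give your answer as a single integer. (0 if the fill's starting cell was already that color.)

Answer: 52

Derivation:
After op 1 fill(5,0,K) [0 cells changed]:
KKKKKK
KKKKKK
KKKKKK
KKKKKK
KKKKKK
KKKKKK
KKKKKK
KKKKGG
KKKKKK
After op 2 fill(4,5,R) [52 cells changed]:
RRRRRR
RRRRRR
RRRRRR
RRRRRR
RRRRRR
RRRRRR
RRRRRR
RRRRGG
RRRRRR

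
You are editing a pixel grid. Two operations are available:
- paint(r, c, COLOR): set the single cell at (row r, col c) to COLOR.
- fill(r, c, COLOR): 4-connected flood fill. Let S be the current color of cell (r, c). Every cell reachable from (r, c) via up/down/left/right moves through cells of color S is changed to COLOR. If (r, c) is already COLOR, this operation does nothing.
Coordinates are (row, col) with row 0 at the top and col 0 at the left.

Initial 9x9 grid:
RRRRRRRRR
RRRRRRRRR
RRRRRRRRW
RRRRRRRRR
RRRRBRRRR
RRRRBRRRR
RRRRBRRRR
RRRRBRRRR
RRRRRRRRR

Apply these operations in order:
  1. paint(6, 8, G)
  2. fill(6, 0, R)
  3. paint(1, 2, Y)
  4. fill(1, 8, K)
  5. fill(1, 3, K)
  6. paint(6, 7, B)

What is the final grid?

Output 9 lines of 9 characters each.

Answer: KKKKKKKKK
KKYKKKKKK
KKKKKKKKW
KKKKKKKKK
KKKKBKKKK
KKKKBKKKK
KKKKBKKBG
KKKKBKKKK
KKKKKKKKK

Derivation:
After op 1 paint(6,8,G):
RRRRRRRRR
RRRRRRRRR
RRRRRRRRW
RRRRRRRRR
RRRRBRRRR
RRRRBRRRR
RRRRBRRRG
RRRRBRRRR
RRRRRRRRR
After op 2 fill(6,0,R) [0 cells changed]:
RRRRRRRRR
RRRRRRRRR
RRRRRRRRW
RRRRRRRRR
RRRRBRRRR
RRRRBRRRR
RRRRBRRRG
RRRRBRRRR
RRRRRRRRR
After op 3 paint(1,2,Y):
RRRRRRRRR
RRYRRRRRR
RRRRRRRRW
RRRRRRRRR
RRRRBRRRR
RRRRBRRRR
RRRRBRRRG
RRRRBRRRR
RRRRRRRRR
After op 4 fill(1,8,K) [74 cells changed]:
KKKKKKKKK
KKYKKKKKK
KKKKKKKKW
KKKKKKKKK
KKKKBKKKK
KKKKBKKKK
KKKKBKKKG
KKKKBKKKK
KKKKKKKKK
After op 5 fill(1,3,K) [0 cells changed]:
KKKKKKKKK
KKYKKKKKK
KKKKKKKKW
KKKKKKKKK
KKKKBKKKK
KKKKBKKKK
KKKKBKKKG
KKKKBKKKK
KKKKKKKKK
After op 6 paint(6,7,B):
KKKKKKKKK
KKYKKKKKK
KKKKKKKKW
KKKKKKKKK
KKKKBKKKK
KKKKBKKKK
KKKKBKKBG
KKKKBKKKK
KKKKKKKKK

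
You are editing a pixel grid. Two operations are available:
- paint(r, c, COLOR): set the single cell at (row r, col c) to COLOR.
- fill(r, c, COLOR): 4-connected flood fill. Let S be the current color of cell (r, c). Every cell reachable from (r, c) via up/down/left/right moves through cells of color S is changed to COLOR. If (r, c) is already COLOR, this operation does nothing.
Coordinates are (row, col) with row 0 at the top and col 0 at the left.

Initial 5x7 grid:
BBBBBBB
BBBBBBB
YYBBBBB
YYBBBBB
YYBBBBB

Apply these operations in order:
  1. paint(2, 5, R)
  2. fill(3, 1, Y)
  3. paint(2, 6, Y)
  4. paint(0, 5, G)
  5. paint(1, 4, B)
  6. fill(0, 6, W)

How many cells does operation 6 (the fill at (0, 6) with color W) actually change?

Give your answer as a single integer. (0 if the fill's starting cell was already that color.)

After op 1 paint(2,5,R):
BBBBBBB
BBBBBBB
YYBBBRB
YYBBBBB
YYBBBBB
After op 2 fill(3,1,Y) [0 cells changed]:
BBBBBBB
BBBBBBB
YYBBBRB
YYBBBBB
YYBBBBB
After op 3 paint(2,6,Y):
BBBBBBB
BBBBBBB
YYBBBRY
YYBBBBB
YYBBBBB
After op 4 paint(0,5,G):
BBBBBGB
BBBBBBB
YYBBBRY
YYBBBBB
YYBBBBB
After op 5 paint(1,4,B):
BBBBBGB
BBBBBBB
YYBBBRY
YYBBBBB
YYBBBBB
After op 6 fill(0,6,W) [26 cells changed]:
WWWWWGW
WWWWWWW
YYWWWRY
YYWWWWW
YYWWWWW

Answer: 26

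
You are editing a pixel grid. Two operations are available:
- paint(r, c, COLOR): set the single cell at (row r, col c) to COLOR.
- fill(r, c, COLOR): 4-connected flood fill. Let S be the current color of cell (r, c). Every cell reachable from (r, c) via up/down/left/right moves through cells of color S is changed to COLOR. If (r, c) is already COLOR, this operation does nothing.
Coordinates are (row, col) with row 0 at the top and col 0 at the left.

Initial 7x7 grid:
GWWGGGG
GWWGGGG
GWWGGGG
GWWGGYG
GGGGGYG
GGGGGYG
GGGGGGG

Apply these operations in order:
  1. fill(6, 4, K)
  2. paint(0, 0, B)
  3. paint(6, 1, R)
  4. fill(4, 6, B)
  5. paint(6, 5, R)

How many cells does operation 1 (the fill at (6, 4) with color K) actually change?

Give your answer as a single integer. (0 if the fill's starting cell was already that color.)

Answer: 38

Derivation:
After op 1 fill(6,4,K) [38 cells changed]:
KWWKKKK
KWWKKKK
KWWKKKK
KWWKKYK
KKKKKYK
KKKKKYK
KKKKKKK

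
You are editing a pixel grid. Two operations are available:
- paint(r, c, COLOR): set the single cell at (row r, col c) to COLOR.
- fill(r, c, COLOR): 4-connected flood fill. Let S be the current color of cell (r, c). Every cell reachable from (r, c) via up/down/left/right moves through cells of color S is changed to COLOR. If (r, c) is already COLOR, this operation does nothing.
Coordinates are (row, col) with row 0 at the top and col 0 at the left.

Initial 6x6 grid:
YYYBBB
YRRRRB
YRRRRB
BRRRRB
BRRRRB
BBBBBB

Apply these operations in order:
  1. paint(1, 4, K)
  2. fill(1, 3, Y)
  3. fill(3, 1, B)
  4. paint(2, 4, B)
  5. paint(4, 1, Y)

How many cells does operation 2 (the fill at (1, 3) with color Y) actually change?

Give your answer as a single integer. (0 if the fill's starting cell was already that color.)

After op 1 paint(1,4,K):
YYYBBB
YRRRKB
YRRRRB
BRRRRB
BRRRRB
BBBBBB
After op 2 fill(1,3,Y) [15 cells changed]:
YYYBBB
YYYYKB
YYYYYB
BYYYYB
BYYYYB
BBBBBB

Answer: 15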